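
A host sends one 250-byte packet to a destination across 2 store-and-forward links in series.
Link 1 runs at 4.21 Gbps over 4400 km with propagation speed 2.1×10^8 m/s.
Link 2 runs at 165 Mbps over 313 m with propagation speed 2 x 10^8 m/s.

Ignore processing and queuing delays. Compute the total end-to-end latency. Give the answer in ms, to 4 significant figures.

20.97 ms

L = 250 × 8 = 2000 bits.
Transmission delays (L/R per hop): 0.000475059, 0.0121212 ms; sum = 0.0125963 ms.
Propagation delays (d/s per hop): 20.9524, 0.001565 ms; sum = 20.9539 ms.
End-to-end = 20.97 ms.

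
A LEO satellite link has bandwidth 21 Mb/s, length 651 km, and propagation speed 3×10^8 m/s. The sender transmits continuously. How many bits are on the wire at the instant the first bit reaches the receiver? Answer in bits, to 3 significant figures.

45600 bits

Propagation delay = 651000 / 300000000 = 0.00217 s.
BDP = R × t_prop = 21000000 × 0.00217 = 45570 bits.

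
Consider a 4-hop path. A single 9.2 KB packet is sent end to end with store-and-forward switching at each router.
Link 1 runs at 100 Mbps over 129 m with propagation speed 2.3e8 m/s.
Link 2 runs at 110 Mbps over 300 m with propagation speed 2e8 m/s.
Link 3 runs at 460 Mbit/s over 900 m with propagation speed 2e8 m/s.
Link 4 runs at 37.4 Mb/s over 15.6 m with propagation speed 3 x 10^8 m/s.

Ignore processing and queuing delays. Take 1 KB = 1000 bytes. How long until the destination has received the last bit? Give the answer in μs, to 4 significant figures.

L = 73600 bits.
Transmission delays (L/R per hop): 736, 669.091, 160, 1967.91 μs; sum = 3533.01 μs.
Propagation delays (d/s per hop): 0.56087, 1.5, 4.5, 0.052 μs; sum = 6.61287 μs.
End-to-end = 3540 μs.

3540 μs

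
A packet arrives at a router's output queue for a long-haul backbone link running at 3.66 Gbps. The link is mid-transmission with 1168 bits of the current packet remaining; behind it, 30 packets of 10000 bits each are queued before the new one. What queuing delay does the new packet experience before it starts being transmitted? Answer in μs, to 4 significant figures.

Each queued packet: L/R = 10000/3660000000 = 2.73224 μs.
30 queued → 81.9672 μs.
Plus remaining 1168 bits of current packet: 0.319126 μs.
Queuing delay = 82.29 μs.

82.29 μs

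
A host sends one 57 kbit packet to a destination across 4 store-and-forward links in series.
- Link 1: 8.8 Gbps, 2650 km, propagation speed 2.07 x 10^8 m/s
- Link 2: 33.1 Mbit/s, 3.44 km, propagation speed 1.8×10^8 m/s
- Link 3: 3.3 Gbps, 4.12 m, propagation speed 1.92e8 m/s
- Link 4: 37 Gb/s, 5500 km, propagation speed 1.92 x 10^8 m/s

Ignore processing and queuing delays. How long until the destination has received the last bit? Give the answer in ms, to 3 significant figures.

43.2 ms

L = 57000 bits.
Transmission delays (L/R per hop): 0.00647727, 1.72205, 0.0172727, 0.00154054 ms; sum = 1.74734 ms.
Propagation delays (d/s per hop): 12.8019, 0.0191111, 2.14583e-05, 28.6458 ms; sum = 41.4669 ms.
End-to-end = 43.2 ms.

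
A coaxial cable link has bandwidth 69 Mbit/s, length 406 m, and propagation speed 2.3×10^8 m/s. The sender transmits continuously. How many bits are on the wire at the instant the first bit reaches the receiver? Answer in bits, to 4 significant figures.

Propagation delay = 406 / 2.3e+08 = 1.76522e-06 s.
BDP = R × t_prop = 69000000 × 1.76522e-06 = 121.8 bits.

121.8 bits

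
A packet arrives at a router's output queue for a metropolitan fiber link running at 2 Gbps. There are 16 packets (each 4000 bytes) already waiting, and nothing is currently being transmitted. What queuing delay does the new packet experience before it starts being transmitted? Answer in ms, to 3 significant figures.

Each queued packet: L/R = 32000/2000000000 = 0.016 ms.
16 queued → 0.256 ms.
Queuing delay = 0.256 ms.

0.256 ms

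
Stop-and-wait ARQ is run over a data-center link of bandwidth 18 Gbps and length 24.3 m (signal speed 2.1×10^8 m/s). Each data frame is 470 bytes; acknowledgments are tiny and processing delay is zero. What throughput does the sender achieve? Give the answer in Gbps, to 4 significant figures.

8.539 Gbps

t_tx = L/R = 3760/18000000000 = 2.08889e-07 s.
t_prop = 24.3/210000000 = 1.15714e-07 s; RTT = 2.31429e-07 s.
Cycle = t_tx + RTT = 4.40317e-07 s.
Throughput = L / cycle = 3760 / 4.40317e-07 = 8.539 Gbps.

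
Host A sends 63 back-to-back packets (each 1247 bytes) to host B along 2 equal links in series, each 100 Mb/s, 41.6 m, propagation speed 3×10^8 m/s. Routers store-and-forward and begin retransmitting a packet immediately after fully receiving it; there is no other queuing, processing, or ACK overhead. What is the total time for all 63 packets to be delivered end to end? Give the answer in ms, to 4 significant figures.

6.385 ms

Per-hop transmission t_tx = L/R = 9976/100000000 = 0.09976 ms.
Per-hop propagation t_prop = 41.6/300000000 = 0.000138667 ms.
Pipeline fill: first packet needs 2·t_tx to clear all hops; remaining 62 packets each add one t_tx.
Total = (2+63-1)·t_tx + 2·t_prop = 64·0.09976 + 2·0.000138667 = 6.385 ms.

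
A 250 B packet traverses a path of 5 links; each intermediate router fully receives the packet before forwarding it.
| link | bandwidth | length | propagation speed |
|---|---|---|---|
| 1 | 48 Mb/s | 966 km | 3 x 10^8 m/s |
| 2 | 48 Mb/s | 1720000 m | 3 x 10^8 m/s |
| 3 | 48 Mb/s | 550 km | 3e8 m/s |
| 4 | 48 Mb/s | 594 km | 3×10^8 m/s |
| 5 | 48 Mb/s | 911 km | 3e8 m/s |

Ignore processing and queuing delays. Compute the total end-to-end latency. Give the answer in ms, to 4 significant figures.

L = 250 × 8 = 2000 bits.
Transmission delay per hop = L/R = 2000/48000000 = 0.0416667 ms; 5 hops → 0.208333 ms.
Propagation delays (d/s per hop): 3.22, 5.73333, 1.83333, 1.98, 3.03667 ms; sum = 15.8033 ms.
End-to-end = 16.01 ms.

16.01 ms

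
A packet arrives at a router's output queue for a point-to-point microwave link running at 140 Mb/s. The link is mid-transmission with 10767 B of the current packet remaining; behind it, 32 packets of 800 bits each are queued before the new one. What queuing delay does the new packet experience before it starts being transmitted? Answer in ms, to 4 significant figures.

Each queued packet: L/R = 800/140000000 = 0.00571429 ms.
32 queued → 0.182857 ms.
Plus remaining 86136 bits of current packet: 0.615257 ms.
Queuing delay = 0.7981 ms.

0.7981 ms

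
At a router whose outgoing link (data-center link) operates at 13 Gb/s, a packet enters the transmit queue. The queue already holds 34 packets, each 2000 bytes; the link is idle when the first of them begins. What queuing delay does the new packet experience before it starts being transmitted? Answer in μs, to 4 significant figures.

Each queued packet: L/R = 16000/13000000000 = 1.23077 μs.
34 queued → 41.8462 μs.
Queuing delay = 41.85 μs.

41.85 μs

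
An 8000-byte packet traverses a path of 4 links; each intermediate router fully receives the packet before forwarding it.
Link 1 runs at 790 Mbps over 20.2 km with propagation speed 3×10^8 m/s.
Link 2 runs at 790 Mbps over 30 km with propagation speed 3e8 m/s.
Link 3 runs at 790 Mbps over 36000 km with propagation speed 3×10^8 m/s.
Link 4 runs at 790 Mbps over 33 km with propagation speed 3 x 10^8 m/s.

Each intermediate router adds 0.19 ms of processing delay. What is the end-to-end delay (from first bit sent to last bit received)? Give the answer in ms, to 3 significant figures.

L = 8000 × 8 = 64000 bits.
Transmission delay per hop = L/R = 64000/790000000 = 0.0810127 ms; 4 hops → 0.324051 ms.
Propagation delays (d/s per hop): 0.0673333, 0.1, 120, 0.11 ms; sum = 120.277 ms.
Processing at 3 router(s): 3 × 0.19 ms = 0.57 ms.
End-to-end = 121 ms.

121 ms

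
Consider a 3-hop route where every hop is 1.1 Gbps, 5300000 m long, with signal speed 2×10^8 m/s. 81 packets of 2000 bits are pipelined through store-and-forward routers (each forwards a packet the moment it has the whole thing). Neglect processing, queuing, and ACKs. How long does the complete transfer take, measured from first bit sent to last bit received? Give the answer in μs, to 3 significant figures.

79700 μs

Per-hop transmission t_tx = L/R = 2000/1100000000 = 1.81818 μs.
Per-hop propagation t_prop = 5300000/200000000 = 26500 μs.
Pipeline fill: first packet needs 3·t_tx to clear all hops; remaining 80 packets each add one t_tx.
Total = (3+81-1)·t_tx + 3·t_prop = 83·1.81818 + 3·26500 = 79700 μs.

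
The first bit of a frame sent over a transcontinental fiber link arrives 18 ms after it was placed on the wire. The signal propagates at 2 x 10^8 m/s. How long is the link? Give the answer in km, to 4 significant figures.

d = s × t_prop = 200000000 × 0.018 = 3600 km.

3600 km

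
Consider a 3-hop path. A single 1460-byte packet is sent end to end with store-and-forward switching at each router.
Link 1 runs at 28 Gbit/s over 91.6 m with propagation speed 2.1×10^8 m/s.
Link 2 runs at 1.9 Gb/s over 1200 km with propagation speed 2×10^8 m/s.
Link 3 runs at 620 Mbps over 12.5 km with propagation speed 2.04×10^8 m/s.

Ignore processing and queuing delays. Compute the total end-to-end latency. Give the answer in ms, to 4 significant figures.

L = 1460 × 8 = 11680 bits.
Transmission delays (L/R per hop): 0.000417143, 0.00614737, 0.0188387 ms; sum = 0.0254032 ms.
Propagation delays (d/s per hop): 0.00043619, 6, 0.0612745 ms; sum = 6.06171 ms.
End-to-end = 6.087 ms.

6.087 ms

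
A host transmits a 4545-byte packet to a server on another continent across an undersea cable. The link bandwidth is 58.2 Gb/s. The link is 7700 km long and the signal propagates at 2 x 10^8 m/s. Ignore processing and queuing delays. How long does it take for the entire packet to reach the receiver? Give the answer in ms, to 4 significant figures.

L = 4545 × 8 = 36360 bits.
Transmission delay = L/R = 36360 / 58200000000 = 0.000624742 ms.
Propagation delay = d/s = 7700000 m / 200000000 m/s = 38.5 ms.
Total = 38.50 ms.

38.50 ms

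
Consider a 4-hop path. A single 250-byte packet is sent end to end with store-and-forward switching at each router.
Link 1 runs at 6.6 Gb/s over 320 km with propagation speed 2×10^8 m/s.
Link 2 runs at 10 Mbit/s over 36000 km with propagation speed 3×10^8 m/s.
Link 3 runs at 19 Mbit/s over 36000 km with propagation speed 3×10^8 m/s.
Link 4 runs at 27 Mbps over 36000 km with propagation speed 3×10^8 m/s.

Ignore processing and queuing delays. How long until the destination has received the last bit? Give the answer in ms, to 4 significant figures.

L = 250 × 8 = 2000 bits.
Transmission delays (L/R per hop): 0.00030303, 0.2, 0.105263, 0.0740741 ms; sum = 0.37964 ms.
Propagation delays (d/s per hop): 1.6, 120, 120, 120 ms; sum = 361.6 ms.
End-to-end = 362.0 ms.

362.0 ms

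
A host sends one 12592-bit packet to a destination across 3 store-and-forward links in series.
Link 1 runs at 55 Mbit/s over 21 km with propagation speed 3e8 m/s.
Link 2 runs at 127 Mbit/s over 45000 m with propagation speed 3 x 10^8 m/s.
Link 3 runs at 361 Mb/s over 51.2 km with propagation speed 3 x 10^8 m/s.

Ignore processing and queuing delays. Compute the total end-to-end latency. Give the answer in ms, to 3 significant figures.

0.754 ms

Transmission delays (L/R per hop): 0.228945, 0.0991496, 0.0348809 ms; sum = 0.362976 ms.
Propagation delays (d/s per hop): 0.07, 0.15, 0.170667 ms; sum = 0.390667 ms.
End-to-end = 0.754 ms.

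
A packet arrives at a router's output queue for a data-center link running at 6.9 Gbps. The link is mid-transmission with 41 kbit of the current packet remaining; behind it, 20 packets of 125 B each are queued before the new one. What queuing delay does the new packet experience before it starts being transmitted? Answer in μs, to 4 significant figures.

8.841 μs

Each queued packet: L/R = 1000/6900000000 = 0.144928 μs.
20 queued → 2.89855 μs.
Plus remaining 41000 bits of current packet: 5.94203 μs.
Queuing delay = 8.841 μs.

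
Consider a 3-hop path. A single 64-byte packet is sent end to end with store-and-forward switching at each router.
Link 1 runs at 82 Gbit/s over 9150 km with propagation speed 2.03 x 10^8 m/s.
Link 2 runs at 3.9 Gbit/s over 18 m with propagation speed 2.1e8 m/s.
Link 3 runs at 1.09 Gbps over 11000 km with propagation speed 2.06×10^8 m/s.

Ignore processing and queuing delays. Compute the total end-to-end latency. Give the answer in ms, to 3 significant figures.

98.5 ms

L = 64 × 8 = 512 bits.
Transmission delays (L/R per hop): 6.2439e-06, 0.000131282, 0.000469725 ms; sum = 0.000607251 ms.
Propagation delays (d/s per hop): 45.0739, 8.57143e-05, 53.3981 ms; sum = 98.472 ms.
End-to-end = 98.5 ms.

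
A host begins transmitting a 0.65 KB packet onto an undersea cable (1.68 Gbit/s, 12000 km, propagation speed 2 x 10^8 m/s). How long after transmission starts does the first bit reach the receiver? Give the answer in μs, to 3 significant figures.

60000 μs

First bit experiences only propagation delay: d/s = 12000000/200000000 = 60000 μs.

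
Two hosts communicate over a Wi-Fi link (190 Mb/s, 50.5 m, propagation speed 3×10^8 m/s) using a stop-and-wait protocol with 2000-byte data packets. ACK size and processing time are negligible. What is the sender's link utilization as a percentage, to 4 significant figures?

t_tx = L/R = 16000/190000000 = 8.42105e-05 s.
t_prop = 50.5/300000000 = 1.68333e-07 s; RTT = 3.36667e-07 s.
Cycle = t_tx + RTT = 8.45472e-05 s.
Utilization = t_tx / cycle = 8.42105e-05/8.45472e-05 = 99.60 %.

99.60 %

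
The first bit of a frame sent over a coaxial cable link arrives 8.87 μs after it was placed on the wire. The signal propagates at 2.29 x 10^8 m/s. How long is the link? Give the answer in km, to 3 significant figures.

2.03 km

d = s × t_prop = 229000000 × 8.87e-06 = 2.03 km.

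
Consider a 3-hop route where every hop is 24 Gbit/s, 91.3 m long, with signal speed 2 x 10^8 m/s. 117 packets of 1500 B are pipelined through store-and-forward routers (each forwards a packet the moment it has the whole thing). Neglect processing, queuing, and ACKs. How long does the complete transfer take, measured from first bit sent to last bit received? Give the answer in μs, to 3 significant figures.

60.9 μs

Per-hop transmission t_tx = L/R = 12000/24000000000 = 0.5 μs.
Per-hop propagation t_prop = 91.3/200000000 = 0.4565 μs.
Pipeline fill: first packet needs 3·t_tx to clear all hops; remaining 116 packets each add one t_tx.
Total = (3+117-1)·t_tx + 3·t_prop = 119·0.5 + 3·0.4565 = 60.9 μs.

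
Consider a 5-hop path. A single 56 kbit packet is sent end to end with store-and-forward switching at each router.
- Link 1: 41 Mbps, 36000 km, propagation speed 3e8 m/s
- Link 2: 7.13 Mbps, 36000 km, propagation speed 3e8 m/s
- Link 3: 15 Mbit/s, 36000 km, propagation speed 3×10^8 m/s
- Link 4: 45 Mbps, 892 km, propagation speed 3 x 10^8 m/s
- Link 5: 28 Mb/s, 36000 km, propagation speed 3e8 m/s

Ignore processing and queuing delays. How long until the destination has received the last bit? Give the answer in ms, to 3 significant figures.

499 ms

L = 56000 bits.
Transmission delays (L/R per hop): 1.36585, 7.85414, 3.73333, 1.24444, 2 ms; sum = 16.1978 ms.
Propagation delays (d/s per hop): 120, 120, 120, 2.97333, 120 ms; sum = 482.973 ms.
End-to-end = 499 ms.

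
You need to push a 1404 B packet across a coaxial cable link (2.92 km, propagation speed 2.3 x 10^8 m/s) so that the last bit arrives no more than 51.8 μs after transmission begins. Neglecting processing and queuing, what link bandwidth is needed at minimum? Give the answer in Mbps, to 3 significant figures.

287 Mbps

L = 11232 bits.
Propagation delay = 2920 / 2.3e+08 = 12.6957 μs.
Transmission budget = 51.8 − 12.6957 = 39.1043 μs.
R ≥ L / t_tx = 11232 bits / 3.91043e-05 s = 287 Mbps.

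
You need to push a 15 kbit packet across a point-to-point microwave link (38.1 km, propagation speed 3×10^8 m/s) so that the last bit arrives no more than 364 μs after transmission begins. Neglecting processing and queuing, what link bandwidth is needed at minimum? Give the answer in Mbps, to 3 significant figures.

Propagation delay = 38100 / 300000000 = 127 μs.
Transmission budget = 364 − 127 = 237 μs.
R ≥ L / t_tx = 15000 bits / 0.000237 s = 63.3 Mbps.

63.3 Mbps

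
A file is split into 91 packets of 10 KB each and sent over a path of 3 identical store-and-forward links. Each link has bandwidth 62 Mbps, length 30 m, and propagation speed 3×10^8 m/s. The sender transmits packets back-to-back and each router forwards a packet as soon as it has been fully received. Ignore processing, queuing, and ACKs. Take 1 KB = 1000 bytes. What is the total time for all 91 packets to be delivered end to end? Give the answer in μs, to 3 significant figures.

Per-hop transmission t_tx = L/R = 80000/62000000 = 1290.32 μs.
Per-hop propagation t_prop = 30/300000000 = 0.1 μs.
Pipeline fill: first packet needs 3·t_tx to clear all hops; remaining 90 packets each add one t_tx.
Total = (3+91-1)·t_tx + 3·t_prop = 93·1290.32 + 3·0.1 = 120000 μs.

120000 μs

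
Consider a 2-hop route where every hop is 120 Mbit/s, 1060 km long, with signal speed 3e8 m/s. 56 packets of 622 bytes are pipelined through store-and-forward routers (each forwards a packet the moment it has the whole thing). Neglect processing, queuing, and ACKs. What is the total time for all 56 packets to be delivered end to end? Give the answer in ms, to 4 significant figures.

Per-hop transmission t_tx = L/R = 4976/120000000 = 0.0414667 ms.
Per-hop propagation t_prop = 1060000/300000000 = 3.53333 ms.
Pipeline fill: first packet needs 2·t_tx to clear all hops; remaining 55 packets each add one t_tx.
Total = (2+56-1)·t_tx + 2·t_prop = 57·0.0414667 + 2·3.53333 = 9.430 ms.

9.430 ms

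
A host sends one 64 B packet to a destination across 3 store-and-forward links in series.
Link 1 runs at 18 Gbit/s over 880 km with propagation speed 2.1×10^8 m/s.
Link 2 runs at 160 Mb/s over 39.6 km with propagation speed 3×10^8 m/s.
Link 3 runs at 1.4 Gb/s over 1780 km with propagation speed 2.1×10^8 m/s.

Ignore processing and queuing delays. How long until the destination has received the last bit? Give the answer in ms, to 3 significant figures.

L = 64 × 8 = 512 bits.
Transmission delays (L/R per hop): 2.84444e-05, 0.0032, 0.000365714 ms; sum = 0.00359416 ms.
Propagation delays (d/s per hop): 4.19048, 0.132, 8.47619 ms; sum = 12.7987 ms.
End-to-end = 12.8 ms.

12.8 ms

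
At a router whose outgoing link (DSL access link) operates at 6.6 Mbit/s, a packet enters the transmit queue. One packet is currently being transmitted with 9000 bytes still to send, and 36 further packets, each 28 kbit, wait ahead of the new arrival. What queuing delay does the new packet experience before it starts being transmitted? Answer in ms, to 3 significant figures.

164 ms

Each queued packet: L/R = 28000/6600000 = 4.24242 ms.
36 queued → 152.727 ms.
Plus remaining 72000 bits of current packet: 10.9091 ms.
Queuing delay = 164 ms.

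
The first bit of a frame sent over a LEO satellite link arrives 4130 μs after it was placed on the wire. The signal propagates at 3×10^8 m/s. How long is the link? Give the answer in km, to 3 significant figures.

d = s × t_prop = 300000000 × 0.00413 = 1240 km.

1240 km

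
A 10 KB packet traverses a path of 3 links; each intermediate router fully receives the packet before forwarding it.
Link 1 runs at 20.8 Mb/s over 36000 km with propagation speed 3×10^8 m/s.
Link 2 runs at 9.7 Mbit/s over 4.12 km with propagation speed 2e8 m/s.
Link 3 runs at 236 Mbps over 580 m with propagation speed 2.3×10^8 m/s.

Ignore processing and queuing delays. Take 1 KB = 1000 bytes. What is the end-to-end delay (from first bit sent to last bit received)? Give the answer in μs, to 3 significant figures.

132000 μs

L = 80000 bits.
Transmission delays (L/R per hop): 3846.15, 8247.42, 338.983 μs; sum = 12432.6 μs.
Propagation delays (d/s per hop): 120000, 20.6, 2.52174 μs; sum = 120023 μs.
End-to-end = 132000 μs.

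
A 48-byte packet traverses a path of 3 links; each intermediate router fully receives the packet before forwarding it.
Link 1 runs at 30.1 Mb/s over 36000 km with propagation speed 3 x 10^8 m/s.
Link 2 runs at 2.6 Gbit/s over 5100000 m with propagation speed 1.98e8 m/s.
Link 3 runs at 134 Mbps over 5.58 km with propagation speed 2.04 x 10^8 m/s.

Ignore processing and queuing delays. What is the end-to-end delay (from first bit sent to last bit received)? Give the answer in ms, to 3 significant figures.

146 ms

L = 48 × 8 = 384 bits.
Transmission delays (L/R per hop): 0.0127575, 0.000147692, 0.00286567 ms; sum = 0.0157708 ms.
Propagation delays (d/s per hop): 120, 25.7576, 0.0273529 ms; sum = 145.785 ms.
End-to-end = 146 ms.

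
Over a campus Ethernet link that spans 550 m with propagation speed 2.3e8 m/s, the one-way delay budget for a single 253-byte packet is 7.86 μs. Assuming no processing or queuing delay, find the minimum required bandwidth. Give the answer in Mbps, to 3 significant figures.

L = 2024 bits.
Propagation delay = 550 / 2.3e+08 = 2.3913 μs.
Transmission budget = 7.86 − 2.3913 = 5.4687 μs.
R ≥ L / t_tx = 2024 bits / 5.4687e-06 s = 370 Mbps.

370 Mbps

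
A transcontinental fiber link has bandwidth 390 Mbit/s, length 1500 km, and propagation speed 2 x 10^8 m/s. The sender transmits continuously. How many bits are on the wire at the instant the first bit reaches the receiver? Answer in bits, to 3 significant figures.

2930000 bits

Propagation delay = 1500000 / 200000000 = 0.0075 s.
BDP = R × t_prop = 390000000 × 0.0075 = 2925000 bits.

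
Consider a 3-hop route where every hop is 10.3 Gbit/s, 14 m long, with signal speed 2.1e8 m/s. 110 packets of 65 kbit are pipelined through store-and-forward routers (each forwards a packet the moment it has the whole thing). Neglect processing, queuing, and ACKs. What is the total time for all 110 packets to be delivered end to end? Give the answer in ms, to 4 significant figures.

0.7070 ms

Per-hop transmission t_tx = L/R = 65000/10300000000 = 0.00631068 ms.
Per-hop propagation t_prop = 14/210000000 = 6.66667e-05 ms.
Pipeline fill: first packet needs 3·t_tx to clear all hops; remaining 109 packets each add one t_tx.
Total = (3+110-1)·t_tx + 3·t_prop = 112·0.00631068 + 3·6.66667e-05 = 0.7070 ms.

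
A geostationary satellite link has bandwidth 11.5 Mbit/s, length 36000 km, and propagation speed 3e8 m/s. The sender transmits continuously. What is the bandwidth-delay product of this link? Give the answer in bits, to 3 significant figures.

1380000 bits

Propagation delay = 36000000 / 300000000 = 0.12 s.
BDP = R × t_prop = 11500000 × 0.12 = 1380000 bits.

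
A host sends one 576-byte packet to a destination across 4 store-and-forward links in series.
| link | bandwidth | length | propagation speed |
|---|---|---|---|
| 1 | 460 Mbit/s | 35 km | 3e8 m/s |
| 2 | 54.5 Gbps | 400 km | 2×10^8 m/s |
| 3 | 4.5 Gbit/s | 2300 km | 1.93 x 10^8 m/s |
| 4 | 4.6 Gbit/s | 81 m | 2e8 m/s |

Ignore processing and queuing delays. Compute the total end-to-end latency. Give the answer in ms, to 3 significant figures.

14.0 ms

L = 576 × 8 = 4608 bits.
Transmission delays (L/R per hop): 0.0100174, 8.45505e-05, 0.001024, 0.00100174 ms; sum = 0.0121277 ms.
Propagation delays (d/s per hop): 0.116667, 2, 11.9171, 0.000405 ms; sum = 14.0342 ms.
End-to-end = 14.0 ms.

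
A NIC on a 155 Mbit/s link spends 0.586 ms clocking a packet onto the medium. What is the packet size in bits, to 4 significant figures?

90830 bits

L = R × t_tx = 155000000 b/s × 0.000586 s = 90830 bits.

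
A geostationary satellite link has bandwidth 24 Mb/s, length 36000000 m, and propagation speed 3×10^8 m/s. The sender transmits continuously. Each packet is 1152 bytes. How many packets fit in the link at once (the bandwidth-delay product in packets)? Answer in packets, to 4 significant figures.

Propagation delay = 36000000 / 300000000 = 0.12 s.
BDP = R × t_prop = 24000000 × 0.12 = 2880000 bits.
In packets of 9216 bits: 312.5 packets.

312.5 packets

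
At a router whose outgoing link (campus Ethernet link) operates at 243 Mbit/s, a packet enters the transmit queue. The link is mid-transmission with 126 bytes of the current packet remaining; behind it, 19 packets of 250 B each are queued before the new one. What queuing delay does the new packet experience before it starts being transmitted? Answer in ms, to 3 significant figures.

Each queued packet: L/R = 2000/243000000 = 0.00823045 ms.
19 queued → 0.156379 ms.
Plus remaining 1008 bits of current packet: 0.00414815 ms.
Queuing delay = 0.161 ms.

0.161 ms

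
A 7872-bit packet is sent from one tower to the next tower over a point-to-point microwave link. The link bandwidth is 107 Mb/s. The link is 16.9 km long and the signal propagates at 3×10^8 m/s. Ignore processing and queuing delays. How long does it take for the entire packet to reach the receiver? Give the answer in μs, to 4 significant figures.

Transmission delay = L/R = 7872 / 107000000 = 73.5701 μs.
Propagation delay = d/s = 16900 m / 300000000 m/s = 56.3333 μs.
Total = 129.9 μs.

129.9 μs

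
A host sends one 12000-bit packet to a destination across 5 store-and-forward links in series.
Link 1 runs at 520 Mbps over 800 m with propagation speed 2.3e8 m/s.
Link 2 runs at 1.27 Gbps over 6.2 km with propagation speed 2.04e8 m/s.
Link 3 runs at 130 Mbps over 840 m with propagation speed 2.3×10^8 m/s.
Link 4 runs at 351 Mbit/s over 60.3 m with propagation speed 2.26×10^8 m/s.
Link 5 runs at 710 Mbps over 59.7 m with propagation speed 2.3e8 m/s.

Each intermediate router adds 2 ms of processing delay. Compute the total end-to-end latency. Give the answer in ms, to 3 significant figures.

Transmission delays (L/R per hop): 0.0230769, 0.00944882, 0.0923077, 0.034188, 0.0169014 ms; sum = 0.175923 ms.
Propagation delays (d/s per hop): 0.00347826, 0.0303922, 0.00365217, 0.000266814, 0.000259565 ms; sum = 0.038049 ms.
Processing at 4 router(s): 4 × 2 ms = 8 ms.
End-to-end = 8.21 ms.

8.21 ms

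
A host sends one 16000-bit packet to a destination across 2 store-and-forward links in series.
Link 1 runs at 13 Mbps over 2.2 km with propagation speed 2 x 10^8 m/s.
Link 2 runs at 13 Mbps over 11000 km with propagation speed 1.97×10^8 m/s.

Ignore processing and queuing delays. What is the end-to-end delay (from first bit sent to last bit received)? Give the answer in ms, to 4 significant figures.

Transmission delay per hop = L/R = 16000/13000000 = 1.23077 ms; 2 hops → 2.46154 ms.
Propagation delays (d/s per hop): 0.011, 55.8376 ms; sum = 55.8486 ms.
End-to-end = 58.31 ms.

58.31 ms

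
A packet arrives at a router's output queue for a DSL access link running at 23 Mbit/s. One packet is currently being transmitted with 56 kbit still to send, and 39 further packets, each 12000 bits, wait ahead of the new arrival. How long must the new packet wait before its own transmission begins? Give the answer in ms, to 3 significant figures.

Each queued packet: L/R = 12000/23000000 = 0.521739 ms.
39 queued → 20.3478 ms.
Plus remaining 56000 bits of current packet: 2.43478 ms.
Queuing delay = 22.8 ms.

22.8 ms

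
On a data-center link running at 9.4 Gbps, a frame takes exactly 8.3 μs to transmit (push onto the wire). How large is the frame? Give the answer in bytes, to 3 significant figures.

9750 bytes

L = R × t_tx = 9400000000 b/s × 8.3e-06 s = 78020 bits.
In bytes: 78020 / 8 = 9750 bytes.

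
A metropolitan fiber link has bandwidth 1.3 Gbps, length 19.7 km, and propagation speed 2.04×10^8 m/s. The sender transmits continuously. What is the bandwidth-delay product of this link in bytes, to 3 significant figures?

Propagation delay = 19700 / 204000000 = 9.65686e-05 s.
BDP = R × t_prop = 1300000000 × 9.65686e-05 = 125539 bits.
In bytes: 125539/8 = 15700 bytes.

15700 bytes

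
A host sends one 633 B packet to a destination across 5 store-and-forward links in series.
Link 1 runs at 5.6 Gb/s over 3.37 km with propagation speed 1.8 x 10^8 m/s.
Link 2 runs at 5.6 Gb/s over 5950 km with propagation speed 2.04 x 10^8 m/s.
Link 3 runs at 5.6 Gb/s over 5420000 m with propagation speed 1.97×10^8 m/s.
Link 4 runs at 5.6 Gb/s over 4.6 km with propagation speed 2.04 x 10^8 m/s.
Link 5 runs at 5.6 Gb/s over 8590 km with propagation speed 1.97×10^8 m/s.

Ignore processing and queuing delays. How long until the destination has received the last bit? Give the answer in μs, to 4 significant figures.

L = 633 × 8 = 5064 bits.
Transmission delay per hop = L/R = 5064/5600000000 = 0.904286 μs; 5 hops → 4.52143 μs.
Propagation delays (d/s per hop): 18.7222, 29166.7, 27512.7, 22.549, 43604.1 μs; sum = 100325 μs.
End-to-end = 100300 μs.

100300 μs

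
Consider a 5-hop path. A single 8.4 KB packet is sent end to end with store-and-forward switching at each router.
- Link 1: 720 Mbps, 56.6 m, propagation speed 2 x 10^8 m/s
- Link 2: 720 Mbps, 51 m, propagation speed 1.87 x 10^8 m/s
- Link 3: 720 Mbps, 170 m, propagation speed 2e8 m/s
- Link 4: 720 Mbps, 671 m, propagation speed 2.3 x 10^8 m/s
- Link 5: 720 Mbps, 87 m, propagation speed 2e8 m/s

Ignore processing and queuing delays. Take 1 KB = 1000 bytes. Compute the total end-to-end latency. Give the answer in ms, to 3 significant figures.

0.471 ms

L = 67200 bits.
Transmission delay per hop = L/R = 67200/720000000 = 0.0933333 ms; 5 hops → 0.466667 ms.
Propagation delays (d/s per hop): 0.000283, 0.000272727, 0.00085, 0.00291739, 0.000435 ms; sum = 0.00475812 ms.
End-to-end = 0.471 ms.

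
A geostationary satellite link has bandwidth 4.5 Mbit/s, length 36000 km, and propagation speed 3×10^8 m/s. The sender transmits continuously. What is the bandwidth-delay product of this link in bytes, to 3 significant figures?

67500 bytes

Propagation delay = 36000000 / 300000000 = 0.12 s.
BDP = R × t_prop = 4500000 × 0.12 = 540000 bits.
In bytes: 540000/8 = 67500 bytes.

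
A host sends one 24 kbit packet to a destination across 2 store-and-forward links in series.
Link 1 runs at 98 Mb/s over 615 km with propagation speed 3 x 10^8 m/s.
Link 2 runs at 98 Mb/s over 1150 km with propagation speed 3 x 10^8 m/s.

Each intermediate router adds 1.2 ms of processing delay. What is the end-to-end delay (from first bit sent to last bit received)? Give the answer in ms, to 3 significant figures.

7.57 ms

L = 24000 bits.
Transmission delay per hop = L/R = 24000/98000000 = 0.244898 ms; 2 hops → 0.489796 ms.
Propagation delays (d/s per hop): 2.05, 3.83333 ms; sum = 5.88333 ms.
Processing at 1 router(s): 1 × 1.2 ms = 1.2 ms.
End-to-end = 7.57 ms.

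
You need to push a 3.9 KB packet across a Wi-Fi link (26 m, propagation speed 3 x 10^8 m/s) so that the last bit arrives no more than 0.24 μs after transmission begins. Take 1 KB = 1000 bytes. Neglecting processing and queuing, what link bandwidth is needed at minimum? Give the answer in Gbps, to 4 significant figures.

203.5 Gbps

L = 31200 bits.
Propagation delay = 26 / 300000000 = 0.0866667 μs.
Transmission budget = 0.24 − 0.0866667 = 0.153333 μs.
R ≥ L / t_tx = 31200 bits / 1.53333e-07 s = 203.5 Gbps.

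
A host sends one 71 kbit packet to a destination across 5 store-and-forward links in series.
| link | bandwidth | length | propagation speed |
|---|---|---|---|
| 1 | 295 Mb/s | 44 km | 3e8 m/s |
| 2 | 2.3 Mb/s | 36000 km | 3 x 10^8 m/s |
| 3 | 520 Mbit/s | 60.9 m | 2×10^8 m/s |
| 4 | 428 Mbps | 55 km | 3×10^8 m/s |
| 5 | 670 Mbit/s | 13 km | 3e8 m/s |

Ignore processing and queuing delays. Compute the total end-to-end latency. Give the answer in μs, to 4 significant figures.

L = 71000 bits.
Transmission delays (L/R per hop): 240.678, 30869.6, 136.538, 165.888, 105.97 μs; sum = 31518.6 μs.
Propagation delays (d/s per hop): 146.667, 120000, 0.3045, 183.333, 43.3333 μs; sum = 120374 μs.
End-to-end = 151900 μs.

151900 μs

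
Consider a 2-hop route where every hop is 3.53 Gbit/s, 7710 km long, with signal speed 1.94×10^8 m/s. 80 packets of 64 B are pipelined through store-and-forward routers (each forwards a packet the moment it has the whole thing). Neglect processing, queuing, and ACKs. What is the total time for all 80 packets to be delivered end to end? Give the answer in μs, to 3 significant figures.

79500 μs

Per-hop transmission t_tx = L/R = 512/3530000000 = 0.145042 μs.
Per-hop propagation t_prop = 7710000/194000000 = 39742.3 μs.
Pipeline fill: first packet needs 2·t_tx to clear all hops; remaining 79 packets each add one t_tx.
Total = (2+80-1)·t_tx + 2·t_prop = 81·0.145042 + 2·39742.3 = 79500 μs.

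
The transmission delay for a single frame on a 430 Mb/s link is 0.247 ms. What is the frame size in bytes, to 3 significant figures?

L = R × t_tx = 430000000 b/s × 0.000247 s = 106210 bits.
In bytes: 106210 / 8 = 13300 bytes.

13300 bytes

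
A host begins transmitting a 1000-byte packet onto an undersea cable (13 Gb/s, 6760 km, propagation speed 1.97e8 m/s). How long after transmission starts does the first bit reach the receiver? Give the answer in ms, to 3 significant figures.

34.3 ms

First bit experiences only propagation delay: d/s = 6760000/197000000 = 34.3 ms.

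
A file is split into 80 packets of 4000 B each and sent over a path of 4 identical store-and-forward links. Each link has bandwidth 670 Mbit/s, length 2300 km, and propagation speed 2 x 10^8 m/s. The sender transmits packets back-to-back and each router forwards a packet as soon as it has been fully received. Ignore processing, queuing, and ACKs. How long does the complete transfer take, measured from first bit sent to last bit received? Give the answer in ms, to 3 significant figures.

50.0 ms

Per-hop transmission t_tx = L/R = 32000/670000000 = 0.0477612 ms.
Per-hop propagation t_prop = 2300000/200000000 = 11.5 ms.
Pipeline fill: first packet needs 4·t_tx to clear all hops; remaining 79 packets each add one t_tx.
Total = (4+80-1)·t_tx + 4·t_prop = 83·0.0477612 + 4·11.5 = 50.0 ms.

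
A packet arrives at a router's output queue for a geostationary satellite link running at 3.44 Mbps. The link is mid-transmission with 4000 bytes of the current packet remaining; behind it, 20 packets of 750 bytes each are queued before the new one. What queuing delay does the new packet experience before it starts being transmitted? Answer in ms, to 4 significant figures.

Each queued packet: L/R = 6000/3440000 = 1.74419 ms.
20 queued → 34.8837 ms.
Plus remaining 32000 bits of current packet: 9.30233 ms.
Queuing delay = 44.19 ms.

44.19 ms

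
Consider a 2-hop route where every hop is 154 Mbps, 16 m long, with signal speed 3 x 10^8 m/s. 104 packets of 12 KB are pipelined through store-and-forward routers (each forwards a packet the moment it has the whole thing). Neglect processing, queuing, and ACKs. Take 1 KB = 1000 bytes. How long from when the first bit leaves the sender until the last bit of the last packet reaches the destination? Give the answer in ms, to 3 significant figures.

Per-hop transmission t_tx = L/R = 96000/154000000 = 0.623377 ms.
Per-hop propagation t_prop = 16/300000000 = 5.33333e-05 ms.
Pipeline fill: first packet needs 2·t_tx to clear all hops; remaining 103 packets each add one t_tx.
Total = (2+104-1)·t_tx + 2·t_prop = 105·0.623377 + 2·5.33333e-05 = 65.5 ms.

65.5 ms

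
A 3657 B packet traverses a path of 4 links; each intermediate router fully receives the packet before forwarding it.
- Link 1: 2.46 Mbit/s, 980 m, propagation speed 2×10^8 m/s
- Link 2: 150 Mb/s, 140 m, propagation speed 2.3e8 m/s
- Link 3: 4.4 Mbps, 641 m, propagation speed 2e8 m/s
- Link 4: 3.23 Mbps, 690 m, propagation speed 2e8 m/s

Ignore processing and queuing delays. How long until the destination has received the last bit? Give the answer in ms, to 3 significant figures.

27.8 ms

L = 3657 × 8 = 29256 bits.
Transmission delays (L/R per hop): 11.8927, 0.19504, 6.64909, 9.05759 ms; sum = 27.7944 ms.
Propagation delays (d/s per hop): 0.0049, 0.000608696, 0.003205, 0.00345 ms; sum = 0.0121637 ms.
End-to-end = 27.8 ms.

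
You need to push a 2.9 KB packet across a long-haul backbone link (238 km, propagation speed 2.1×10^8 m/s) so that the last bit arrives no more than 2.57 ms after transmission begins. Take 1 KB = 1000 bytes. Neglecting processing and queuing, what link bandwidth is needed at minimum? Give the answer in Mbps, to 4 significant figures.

16.15 Mbps

L = 23200 bits.
Propagation delay = 238000 / 210000000 = 1.13333 ms.
Transmission budget = 2.57 − 1.13333 = 1.43667 ms.
R ≥ L / t_tx = 23200 bits / 0.00143667 s = 16.15 Mbps.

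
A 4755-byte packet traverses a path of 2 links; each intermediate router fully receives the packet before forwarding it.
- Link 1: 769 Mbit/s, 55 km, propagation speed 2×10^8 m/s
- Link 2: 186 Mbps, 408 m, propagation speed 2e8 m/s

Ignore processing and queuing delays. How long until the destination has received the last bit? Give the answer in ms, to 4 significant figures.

L = 4755 × 8 = 38040 bits.
Transmission delays (L/R per hop): 0.0494668, 0.204516 ms; sum = 0.253983 ms.
Propagation delays (d/s per hop): 0.275, 0.00204 ms; sum = 0.27704 ms.
End-to-end = 0.5310 ms.

0.5310 ms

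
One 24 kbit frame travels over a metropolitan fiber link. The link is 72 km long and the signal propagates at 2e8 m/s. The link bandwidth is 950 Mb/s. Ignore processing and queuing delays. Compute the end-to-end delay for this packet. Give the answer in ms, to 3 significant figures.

L = 24000 bits.
Transmission delay = L/R = 24000 / 950000000 = 0.0252632 ms.
Propagation delay = d/s = 72000 m / 200000000 m/s = 0.36 ms.
Total = 0.385 ms.

0.385 ms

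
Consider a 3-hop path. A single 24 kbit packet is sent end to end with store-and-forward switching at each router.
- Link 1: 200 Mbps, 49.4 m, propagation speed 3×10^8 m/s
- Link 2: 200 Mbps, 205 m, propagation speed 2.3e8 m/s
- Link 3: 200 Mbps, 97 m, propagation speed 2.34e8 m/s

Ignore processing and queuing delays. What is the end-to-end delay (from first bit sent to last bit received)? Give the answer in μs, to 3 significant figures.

361 μs

L = 24000 bits.
Transmission delay per hop = L/R = 24000/200000000 = 120 μs; 3 hops → 360 μs.
Propagation delays (d/s per hop): 0.164667, 0.891304, 0.41453 μs; sum = 1.4705 μs.
End-to-end = 361 μs.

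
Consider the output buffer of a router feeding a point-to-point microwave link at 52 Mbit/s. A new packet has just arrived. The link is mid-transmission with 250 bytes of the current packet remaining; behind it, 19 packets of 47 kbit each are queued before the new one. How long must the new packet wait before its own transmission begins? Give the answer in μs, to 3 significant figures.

17200 μs

Each queued packet: L/R = 47000/52000000 = 903.846 μs.
19 queued → 17173.1 μs.
Plus remaining 2000 bits of current packet: 38.4615 μs.
Queuing delay = 17200 μs.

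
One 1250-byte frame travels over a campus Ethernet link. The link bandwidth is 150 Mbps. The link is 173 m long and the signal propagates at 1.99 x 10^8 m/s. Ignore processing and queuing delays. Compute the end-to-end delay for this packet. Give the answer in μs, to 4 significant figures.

L = 1250 × 8 = 10000 bits.
Transmission delay = L/R = 10000 / 150000000 = 66.6667 μs.
Propagation delay = d/s = 173 m / 199000000 m/s = 0.869347 μs.
Total = 67.54 μs.

67.54 μs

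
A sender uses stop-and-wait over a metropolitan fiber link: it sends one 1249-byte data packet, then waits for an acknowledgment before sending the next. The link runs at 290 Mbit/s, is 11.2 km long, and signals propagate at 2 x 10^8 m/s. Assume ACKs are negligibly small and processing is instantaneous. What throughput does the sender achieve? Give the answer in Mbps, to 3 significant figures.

t_tx = L/R = 9992/290000000 = 3.44552e-05 s.
t_prop = 11200/200000000 = 5.6e-05 s; RTT = 0.000112 s.
Cycle = t_tx + RTT = 0.000146455 s.
Throughput = L / cycle = 9992 / 0.000146455 = 68.2 Mbps.

68.2 Mbps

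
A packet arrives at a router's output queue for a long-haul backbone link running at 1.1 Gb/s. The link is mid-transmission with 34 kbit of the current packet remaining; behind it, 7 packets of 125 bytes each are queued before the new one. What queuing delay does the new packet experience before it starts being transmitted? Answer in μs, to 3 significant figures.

Each queued packet: L/R = 1000/1100000000 = 0.909091 μs.
7 queued → 6.36364 μs.
Plus remaining 34000 bits of current packet: 30.9091 μs.
Queuing delay = 37.3 μs.

37.3 μs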